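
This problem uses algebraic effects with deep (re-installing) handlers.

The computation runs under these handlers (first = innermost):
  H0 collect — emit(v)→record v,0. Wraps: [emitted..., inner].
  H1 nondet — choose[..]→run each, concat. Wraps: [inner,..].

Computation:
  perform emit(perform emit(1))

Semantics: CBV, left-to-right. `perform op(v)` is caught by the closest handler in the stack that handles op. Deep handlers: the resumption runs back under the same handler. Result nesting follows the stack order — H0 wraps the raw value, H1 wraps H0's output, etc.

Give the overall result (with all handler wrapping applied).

Evaluation trace:
emit(1) @ H0 ⇒ out+=1
emit(0) @ H0 ⇒ out+=0
H0 returns [1, 0, 0]
H1 returns [[1, 0, 0]]
= [[1, 0, 0]]

Answer: [[1, 0, 0]]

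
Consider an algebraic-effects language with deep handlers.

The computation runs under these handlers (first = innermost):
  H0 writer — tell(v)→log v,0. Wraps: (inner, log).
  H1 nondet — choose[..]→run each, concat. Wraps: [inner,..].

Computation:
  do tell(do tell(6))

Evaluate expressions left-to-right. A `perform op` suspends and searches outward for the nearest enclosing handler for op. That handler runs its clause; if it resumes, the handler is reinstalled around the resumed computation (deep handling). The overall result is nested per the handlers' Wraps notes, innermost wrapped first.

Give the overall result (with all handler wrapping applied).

Working:
tell(6) @ H0 ⇒ log+=6
tell(0) @ H0 ⇒ log+=0
H0 returns (0, (6, 0))
H1 returns [(0, (6, 0))]
= [(0, (6, 0))]

Answer: [(0, (6, 0))]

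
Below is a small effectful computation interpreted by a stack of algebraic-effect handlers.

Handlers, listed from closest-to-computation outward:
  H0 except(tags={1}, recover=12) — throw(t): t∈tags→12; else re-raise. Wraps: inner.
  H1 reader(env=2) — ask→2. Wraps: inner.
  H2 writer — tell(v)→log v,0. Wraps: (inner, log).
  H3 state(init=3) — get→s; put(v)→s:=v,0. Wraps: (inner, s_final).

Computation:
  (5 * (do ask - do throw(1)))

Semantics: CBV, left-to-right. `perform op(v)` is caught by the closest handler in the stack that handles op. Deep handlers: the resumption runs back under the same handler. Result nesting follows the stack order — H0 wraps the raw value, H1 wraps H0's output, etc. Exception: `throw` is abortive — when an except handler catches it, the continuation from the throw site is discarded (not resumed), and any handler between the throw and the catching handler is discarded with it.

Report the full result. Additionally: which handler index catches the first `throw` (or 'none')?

Answer: ((12, ()), 3) ; first throw caught by: H0

Working:
ask @ H1 ⇒ 2
throw(1) @ H0 caught ⇒ 12
H1 returns 12
H2 returns (12, ())
H3 returns ((12, ()), 3)
= ((12, ()), 3)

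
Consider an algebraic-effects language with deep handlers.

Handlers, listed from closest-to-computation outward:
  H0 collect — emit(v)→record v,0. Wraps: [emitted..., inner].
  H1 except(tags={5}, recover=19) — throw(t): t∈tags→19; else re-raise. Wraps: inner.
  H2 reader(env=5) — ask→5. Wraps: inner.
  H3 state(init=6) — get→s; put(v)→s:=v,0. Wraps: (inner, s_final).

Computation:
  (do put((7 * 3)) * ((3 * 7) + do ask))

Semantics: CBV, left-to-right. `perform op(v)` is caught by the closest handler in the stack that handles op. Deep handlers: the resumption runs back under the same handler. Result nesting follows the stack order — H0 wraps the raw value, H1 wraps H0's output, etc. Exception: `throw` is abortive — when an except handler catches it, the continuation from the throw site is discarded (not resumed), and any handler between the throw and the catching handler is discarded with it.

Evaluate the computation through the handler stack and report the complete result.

Answer: ([0], 21)

Evaluation trace:
put(21) @ H3 ⇒ s:=21
ask @ H2 ⇒ 5
H0 returns [0]
H1 returns [0]
H2 returns [0]
H3 returns ([0], 21)
= ([0], 21)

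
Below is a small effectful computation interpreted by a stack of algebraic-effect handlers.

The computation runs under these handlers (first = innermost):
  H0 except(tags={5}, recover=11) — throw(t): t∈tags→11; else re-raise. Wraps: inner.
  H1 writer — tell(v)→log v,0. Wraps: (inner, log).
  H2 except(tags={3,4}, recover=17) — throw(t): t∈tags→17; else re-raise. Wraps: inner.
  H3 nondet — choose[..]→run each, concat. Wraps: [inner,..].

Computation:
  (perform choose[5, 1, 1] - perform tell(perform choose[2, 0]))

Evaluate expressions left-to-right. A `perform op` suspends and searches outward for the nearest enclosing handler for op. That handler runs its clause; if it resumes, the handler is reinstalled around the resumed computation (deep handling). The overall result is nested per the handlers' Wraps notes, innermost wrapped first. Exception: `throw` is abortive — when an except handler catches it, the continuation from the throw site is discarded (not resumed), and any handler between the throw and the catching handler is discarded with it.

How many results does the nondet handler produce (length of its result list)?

Evaluation trace:
choose[5, 1, 1] @ H3
  branch[0] choose=5:
    choose[2, 0] @ H3
      branch[0] choose=2:
        tell(2) @ H1 ⇒ log+=2
        H0 returns 5
        H1 returns (5, (2))
        H2 returns (5, (2))
        H3 returns [(5, (2))]
      branch[1] choose=0:
        tell(0) @ H1 ⇒ log+=0
        H0 returns 5
        H1 returns (5, (0))
        H2 returns (5, (0))
        H3 returns [(5, (0))]
  branch[1] choose=1:
    choose[2, 0] @ H3
      branch[0] choose=2:
        tell(2) @ H1 ⇒ log+=2
        H0 returns 1
        H1 returns (1, (2))
        H2 returns (1, (2))
        H3 returns [(1, (2))]
      branch[1] choose=0:
        tell(0) @ H1 ⇒ log+=0
        H0 returns 1
        H1 returns (1, (0))
        H2 returns (1, (0))
        H3 returns [(1, (0))]
  branch[2] choose=1:
    choose[2, 0] @ H3
      branch[0] choose=2:
        tell(2) @ H1 ⇒ log+=2
        H0 returns 1
        H1 returns (1, (2))
        H2 returns (1, (2))
        H3 returns [(1, (2))]
      branch[1] choose=0:
        tell(0) @ H1 ⇒ log+=0
        H0 returns 1
        H1 returns (1, (0))
        H2 returns (1, (0))
        H3 returns [(1, (0))]
= [(5, (2)), (5, (0)), (1, (2)), (1, (0)), (1, (2)), (1, (0))]

Answer: 6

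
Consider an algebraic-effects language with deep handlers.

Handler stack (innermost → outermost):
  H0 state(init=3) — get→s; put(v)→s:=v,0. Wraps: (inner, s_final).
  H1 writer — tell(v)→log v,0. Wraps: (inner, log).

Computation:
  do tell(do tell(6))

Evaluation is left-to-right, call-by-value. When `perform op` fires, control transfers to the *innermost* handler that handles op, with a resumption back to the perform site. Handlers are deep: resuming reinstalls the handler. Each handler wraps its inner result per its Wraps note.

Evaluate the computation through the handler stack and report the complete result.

Answer: ((0, 3), (6, 0))

Step-by-step:
tell(6) @ H1 ⇒ log+=6
tell(0) @ H1 ⇒ log+=0
H0 returns (0, 3)
H1 returns ((0, 3), (6, 0))
= ((0, 3), (6, 0))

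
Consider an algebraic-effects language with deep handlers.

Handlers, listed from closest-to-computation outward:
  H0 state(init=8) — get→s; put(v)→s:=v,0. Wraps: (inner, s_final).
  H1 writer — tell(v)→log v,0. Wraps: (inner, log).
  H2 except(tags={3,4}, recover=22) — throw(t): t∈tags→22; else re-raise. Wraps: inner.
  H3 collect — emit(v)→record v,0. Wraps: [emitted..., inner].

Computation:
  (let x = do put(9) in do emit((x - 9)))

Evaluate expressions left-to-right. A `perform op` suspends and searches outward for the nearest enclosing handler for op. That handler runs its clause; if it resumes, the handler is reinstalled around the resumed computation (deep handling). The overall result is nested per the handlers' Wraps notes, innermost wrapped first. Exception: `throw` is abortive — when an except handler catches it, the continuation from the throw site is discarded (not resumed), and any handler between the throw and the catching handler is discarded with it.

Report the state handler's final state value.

Answer: 9

Step-by-step:
put(9) @ H0 ⇒ s:=9
emit(-9) @ H3 ⇒ out+=-9
H0 returns (0, 9)
H1 returns ((0, 9), ())
H2 returns ((0, 9), ())
H3 returns [-9, ((0, 9), ())]
= [-9, ((0, 9), ())]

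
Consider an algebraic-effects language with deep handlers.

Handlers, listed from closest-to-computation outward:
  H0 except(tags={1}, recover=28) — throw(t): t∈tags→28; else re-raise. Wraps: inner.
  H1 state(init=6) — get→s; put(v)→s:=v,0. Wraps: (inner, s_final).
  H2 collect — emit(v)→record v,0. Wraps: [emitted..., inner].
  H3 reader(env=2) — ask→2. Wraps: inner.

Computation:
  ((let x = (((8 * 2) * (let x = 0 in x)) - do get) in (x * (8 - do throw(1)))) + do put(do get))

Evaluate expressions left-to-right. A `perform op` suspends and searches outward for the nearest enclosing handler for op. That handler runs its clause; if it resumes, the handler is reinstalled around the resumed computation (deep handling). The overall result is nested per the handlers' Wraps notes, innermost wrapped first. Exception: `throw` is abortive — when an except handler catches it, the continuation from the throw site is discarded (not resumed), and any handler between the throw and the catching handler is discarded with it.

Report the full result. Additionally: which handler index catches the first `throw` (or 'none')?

Step-by-step:
get @ H1 ⇒ 6
throw(1) @ H0 caught ⇒ 28
H1 returns (28, 6)
H2 returns [(28, 6)]
H3 returns [(28, 6)]
= [(28, 6)]

Answer: [(28, 6)] ; first throw caught by: H0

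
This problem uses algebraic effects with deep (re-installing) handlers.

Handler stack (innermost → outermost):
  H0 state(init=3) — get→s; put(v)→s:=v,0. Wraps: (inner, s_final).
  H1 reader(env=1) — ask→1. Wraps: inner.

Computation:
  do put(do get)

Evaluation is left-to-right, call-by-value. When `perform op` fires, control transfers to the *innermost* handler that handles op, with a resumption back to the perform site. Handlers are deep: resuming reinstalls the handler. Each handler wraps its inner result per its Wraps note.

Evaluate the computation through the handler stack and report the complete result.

Working:
get @ H0 ⇒ 3
put(3) @ H0 ⇒ s:=3
H0 returns (0, 3)
H1 returns (0, 3)
= (0, 3)

Answer: (0, 3)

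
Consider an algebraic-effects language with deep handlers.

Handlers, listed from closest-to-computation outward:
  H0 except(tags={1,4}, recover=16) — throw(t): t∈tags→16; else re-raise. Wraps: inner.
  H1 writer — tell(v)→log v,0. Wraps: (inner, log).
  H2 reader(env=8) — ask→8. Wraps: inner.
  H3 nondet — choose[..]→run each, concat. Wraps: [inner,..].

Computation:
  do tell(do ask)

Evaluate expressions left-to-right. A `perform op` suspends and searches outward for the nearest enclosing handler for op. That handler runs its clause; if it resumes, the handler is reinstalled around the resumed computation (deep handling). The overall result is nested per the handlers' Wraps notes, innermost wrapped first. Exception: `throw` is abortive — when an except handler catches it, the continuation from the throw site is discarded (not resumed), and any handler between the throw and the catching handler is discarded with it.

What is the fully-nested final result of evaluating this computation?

Answer: [(0, (8))]

Working:
ask @ H2 ⇒ 8
tell(8) @ H1 ⇒ log+=8
H0 returns 0
H1 returns (0, (8))
H2 returns (0, (8))
H3 returns [(0, (8))]
= [(0, (8))]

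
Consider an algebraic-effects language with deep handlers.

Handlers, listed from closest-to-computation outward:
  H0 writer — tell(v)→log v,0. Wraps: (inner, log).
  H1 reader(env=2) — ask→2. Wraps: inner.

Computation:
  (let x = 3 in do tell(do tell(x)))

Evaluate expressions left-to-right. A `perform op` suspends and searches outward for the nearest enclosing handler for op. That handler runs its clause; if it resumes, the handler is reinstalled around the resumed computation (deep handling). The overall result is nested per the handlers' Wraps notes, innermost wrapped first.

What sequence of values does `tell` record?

Answer: (3, 0)

Evaluation trace:
tell(3) @ H0 ⇒ log+=3
tell(0) @ H0 ⇒ log+=0
H0 returns (0, (3, 0))
H1 returns (0, (3, 0))
= (0, (3, 0))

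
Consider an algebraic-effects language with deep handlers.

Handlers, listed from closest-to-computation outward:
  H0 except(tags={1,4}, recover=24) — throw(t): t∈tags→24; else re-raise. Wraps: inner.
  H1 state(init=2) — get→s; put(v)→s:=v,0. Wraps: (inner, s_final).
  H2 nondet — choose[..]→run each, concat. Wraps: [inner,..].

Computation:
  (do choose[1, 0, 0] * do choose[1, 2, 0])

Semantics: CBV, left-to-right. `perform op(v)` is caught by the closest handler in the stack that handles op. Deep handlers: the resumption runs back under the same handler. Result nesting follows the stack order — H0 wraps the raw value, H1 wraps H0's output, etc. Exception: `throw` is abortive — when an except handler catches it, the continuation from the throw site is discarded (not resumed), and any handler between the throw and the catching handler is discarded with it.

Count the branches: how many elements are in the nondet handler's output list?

Evaluation trace:
choose[1, 0, 0] @ H2
  branch[0] choose=1:
    choose[1, 2, 0] @ H2
      branch[0] choose=1:
        H0 returns 1
        H1 returns (1, 2)
        H2 returns [(1, 2)]
      branch[1] choose=2:
        H0 returns 2
        H1 returns (2, 2)
        H2 returns [(2, 2)]
      branch[2] choose=0:
        H0 returns 0
        H1 returns (0, 2)
        H2 returns [(0, 2)]
  branch[1] choose=0:
    choose[1, 2, 0] @ H2
      branch[0] choose=1:
        H0 returns 0
        H1 returns (0, 2)
        H2 returns [(0, 2)]
      branch[1] choose=2:
        H0 returns 0
        H1 returns (0, 2)
        H2 returns [(0, 2)]
      branch[2] choose=0:
        H0 returns 0
        H1 returns (0, 2)
        H2 returns [(0, 2)]
  branch[2] choose=0:
    choose[1, 2, 0] @ H2
      branch[0] choose=1:
        H0 returns 0
        H1 returns (0, 2)
        H2 returns [(0, 2)]
      branch[1] choose=2:
        H0 returns 0
        H1 returns (0, 2)
        H2 returns [(0, 2)]
      branch[2] choose=0:
        H0 returns 0
        H1 returns (0, 2)
        H2 returns [(0, 2)]
= [(1, 2), (2, 2), (0, 2), (0, 2), (0, 2), (0, 2), (0, 2), (0, 2), (0, 2)]

Answer: 9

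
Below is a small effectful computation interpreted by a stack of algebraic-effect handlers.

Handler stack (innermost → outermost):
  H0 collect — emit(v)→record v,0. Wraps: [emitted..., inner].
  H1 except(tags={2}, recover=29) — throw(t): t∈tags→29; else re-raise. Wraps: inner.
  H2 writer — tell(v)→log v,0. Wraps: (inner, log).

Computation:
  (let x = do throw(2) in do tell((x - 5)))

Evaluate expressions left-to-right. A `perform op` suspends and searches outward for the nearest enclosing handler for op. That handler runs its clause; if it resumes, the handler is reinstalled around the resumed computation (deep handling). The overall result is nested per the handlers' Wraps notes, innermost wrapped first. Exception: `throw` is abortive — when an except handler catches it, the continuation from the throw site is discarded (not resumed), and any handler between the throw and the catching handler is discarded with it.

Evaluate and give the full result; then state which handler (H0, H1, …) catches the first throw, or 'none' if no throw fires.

Answer: (29, ()) ; first throw caught by: H1

Evaluation trace:
throw(2) @ H1 caught ⇒ 29
H2 returns (29, ())
= (29, ())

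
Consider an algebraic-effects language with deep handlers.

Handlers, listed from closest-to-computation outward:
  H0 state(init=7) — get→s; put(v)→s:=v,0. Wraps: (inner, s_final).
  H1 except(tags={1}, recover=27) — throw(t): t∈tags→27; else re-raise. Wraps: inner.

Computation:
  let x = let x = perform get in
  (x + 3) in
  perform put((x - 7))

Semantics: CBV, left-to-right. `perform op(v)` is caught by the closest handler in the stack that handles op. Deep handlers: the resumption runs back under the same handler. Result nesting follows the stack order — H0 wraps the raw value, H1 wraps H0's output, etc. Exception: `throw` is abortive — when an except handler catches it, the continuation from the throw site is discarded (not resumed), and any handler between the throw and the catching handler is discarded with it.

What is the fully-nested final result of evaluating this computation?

Working:
get @ H0 ⇒ 7
put(3) @ H0 ⇒ s:=3
H0 returns (0, 3)
H1 returns (0, 3)
= (0, 3)

Answer: (0, 3)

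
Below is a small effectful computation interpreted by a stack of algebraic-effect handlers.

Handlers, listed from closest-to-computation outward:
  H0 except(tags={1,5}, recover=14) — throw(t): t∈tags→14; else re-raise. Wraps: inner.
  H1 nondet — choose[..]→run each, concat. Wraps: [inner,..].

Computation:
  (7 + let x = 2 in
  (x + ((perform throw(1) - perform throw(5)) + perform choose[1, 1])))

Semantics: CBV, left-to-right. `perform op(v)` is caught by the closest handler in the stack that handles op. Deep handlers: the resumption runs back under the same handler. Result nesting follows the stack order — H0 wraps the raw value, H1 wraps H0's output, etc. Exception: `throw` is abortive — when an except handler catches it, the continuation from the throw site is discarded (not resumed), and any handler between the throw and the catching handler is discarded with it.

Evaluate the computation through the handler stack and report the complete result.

Answer: [14]

Working:
throw(1) @ H0 caught ⇒ 14
H1 returns [14]
= [14]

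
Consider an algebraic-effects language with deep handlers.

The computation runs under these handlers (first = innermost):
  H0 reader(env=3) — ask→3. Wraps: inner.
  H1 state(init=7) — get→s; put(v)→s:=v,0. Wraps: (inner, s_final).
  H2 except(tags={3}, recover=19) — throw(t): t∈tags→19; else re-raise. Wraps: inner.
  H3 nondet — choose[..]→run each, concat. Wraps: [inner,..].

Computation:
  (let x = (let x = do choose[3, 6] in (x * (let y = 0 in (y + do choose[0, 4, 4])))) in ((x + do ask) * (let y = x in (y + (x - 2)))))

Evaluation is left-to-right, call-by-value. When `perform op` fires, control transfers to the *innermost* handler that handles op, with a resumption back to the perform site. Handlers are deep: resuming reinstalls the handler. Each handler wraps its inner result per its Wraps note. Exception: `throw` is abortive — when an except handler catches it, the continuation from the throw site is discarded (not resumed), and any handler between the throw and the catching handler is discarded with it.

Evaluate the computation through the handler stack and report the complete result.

Step-by-step:
choose[3, 6] @ H3
  branch[0] choose=3:
    choose[0, 4, 4] @ H3
      branch[0] choose=0:
        ask @ H0 ⇒ 3
        H0 returns -6
        H1 returns (-6, 7)
        H2 returns (-6, 7)
        H3 returns [(-6, 7)]
      branch[1] choose=4:
        ask @ H0 ⇒ 3
        H0 returns 330
        H1 returns (330, 7)
        H2 returns (330, 7)
        H3 returns [(330, 7)]
      branch[2] choose=4:
        ask @ H0 ⇒ 3
        H0 returns 330
        H1 returns (330, 7)
        H2 returns (330, 7)
        H3 returns [(330, 7)]
  branch[1] choose=6:
    choose[0, 4, 4] @ H3
      branch[0] choose=0:
        ask @ H0 ⇒ 3
        H0 returns -6
        H1 returns (-6, 7)
        H2 returns (-6, 7)
        H3 returns [(-6, 7)]
      branch[1] choose=4:
        ask @ H0 ⇒ 3
        H0 returns 1242
        H1 returns (1242, 7)
        H2 returns (1242, 7)
        H3 returns [(1242, 7)]
      branch[2] choose=4:
        ask @ H0 ⇒ 3
        H0 returns 1242
        H1 returns (1242, 7)
        H2 returns (1242, 7)
        H3 returns [(1242, 7)]
= [(-6, 7), (330, 7), (330, 7), (-6, 7), (1242, 7), (1242, 7)]

Answer: [(-6, 7), (330, 7), (330, 7), (-6, 7), (1242, 7), (1242, 7)]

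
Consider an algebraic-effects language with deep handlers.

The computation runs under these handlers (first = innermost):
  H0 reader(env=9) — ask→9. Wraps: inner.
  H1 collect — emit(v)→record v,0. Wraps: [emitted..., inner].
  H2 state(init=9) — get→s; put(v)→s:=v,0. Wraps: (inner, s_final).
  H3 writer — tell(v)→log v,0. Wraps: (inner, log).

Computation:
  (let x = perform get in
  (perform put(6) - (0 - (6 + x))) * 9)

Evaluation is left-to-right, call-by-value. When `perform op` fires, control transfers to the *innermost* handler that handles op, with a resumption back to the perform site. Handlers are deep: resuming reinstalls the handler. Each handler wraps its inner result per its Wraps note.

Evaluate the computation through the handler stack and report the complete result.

Working:
get @ H2 ⇒ 9
put(6) @ H2 ⇒ s:=6
H0 returns 135
H1 returns [135]
H2 returns ([135], 6)
H3 returns (([135], 6), ())
= (([135], 6), ())

Answer: (([135], 6), ())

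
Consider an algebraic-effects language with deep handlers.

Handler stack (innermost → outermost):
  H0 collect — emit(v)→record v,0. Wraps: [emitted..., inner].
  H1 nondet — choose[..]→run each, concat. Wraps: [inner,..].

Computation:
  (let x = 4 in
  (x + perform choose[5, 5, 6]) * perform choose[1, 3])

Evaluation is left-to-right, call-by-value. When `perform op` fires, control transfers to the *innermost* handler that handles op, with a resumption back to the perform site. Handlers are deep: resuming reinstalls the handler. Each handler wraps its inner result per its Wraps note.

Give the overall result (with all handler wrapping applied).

Answer: [[9], [27], [9], [27], [10], [30]]

Step-by-step:
choose[5, 5, 6] @ H1
  branch[0] choose=5:
    choose[1, 3] @ H1
      branch[0] choose=1:
        H0 returns [9]
        H1 returns [[9]]
      branch[1] choose=3:
        H0 returns [27]
        H1 returns [[27]]
  branch[1] choose=5:
    choose[1, 3] @ H1
      branch[0] choose=1:
        H0 returns [9]
        H1 returns [[9]]
      branch[1] choose=3:
        H0 returns [27]
        H1 returns [[27]]
  branch[2] choose=6:
    choose[1, 3] @ H1
      branch[0] choose=1:
        H0 returns [10]
        H1 returns [[10]]
      branch[1] choose=3:
        H0 returns [30]
        H1 returns [[30]]
= [[9], [27], [9], [27], [10], [30]]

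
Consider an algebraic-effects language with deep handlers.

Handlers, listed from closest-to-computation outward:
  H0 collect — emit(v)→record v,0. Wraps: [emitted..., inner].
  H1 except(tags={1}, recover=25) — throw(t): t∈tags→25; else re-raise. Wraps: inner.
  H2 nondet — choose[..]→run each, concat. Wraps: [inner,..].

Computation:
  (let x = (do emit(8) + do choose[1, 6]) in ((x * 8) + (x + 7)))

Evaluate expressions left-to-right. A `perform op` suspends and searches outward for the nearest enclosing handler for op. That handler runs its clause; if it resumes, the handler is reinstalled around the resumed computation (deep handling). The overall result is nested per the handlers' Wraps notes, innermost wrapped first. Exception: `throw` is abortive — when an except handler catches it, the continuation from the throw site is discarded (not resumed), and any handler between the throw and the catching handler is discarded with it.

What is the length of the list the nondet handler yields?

Answer: 2

Working:
emit(8) @ H0 ⇒ out+=8
choose[1, 6] @ H2
  branch[0] choose=1:
    H0 returns [8, 16]
    H1 returns [8, 16]
    H2 returns [[8, 16]]
  branch[1] choose=6:
    H0 returns [8, 61]
    H1 returns [8, 61]
    H2 returns [[8, 61]]
= [[8, 16], [8, 61]]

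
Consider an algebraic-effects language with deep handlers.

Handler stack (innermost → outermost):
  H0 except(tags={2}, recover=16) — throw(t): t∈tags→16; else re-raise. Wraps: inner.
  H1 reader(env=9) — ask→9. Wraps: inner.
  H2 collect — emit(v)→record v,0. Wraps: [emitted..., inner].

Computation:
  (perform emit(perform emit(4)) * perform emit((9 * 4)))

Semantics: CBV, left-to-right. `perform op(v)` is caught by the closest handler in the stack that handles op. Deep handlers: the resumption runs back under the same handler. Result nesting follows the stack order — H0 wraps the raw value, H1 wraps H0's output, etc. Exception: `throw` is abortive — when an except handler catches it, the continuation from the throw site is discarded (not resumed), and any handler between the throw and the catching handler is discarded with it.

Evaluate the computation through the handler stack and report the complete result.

Answer: [4, 0, 36, 0]

Evaluation trace:
emit(4) @ H2 ⇒ out+=4
emit(0) @ H2 ⇒ out+=0
emit(36) @ H2 ⇒ out+=36
H0 returns 0
H1 returns 0
H2 returns [4, 0, 36, 0]
= [4, 0, 36, 0]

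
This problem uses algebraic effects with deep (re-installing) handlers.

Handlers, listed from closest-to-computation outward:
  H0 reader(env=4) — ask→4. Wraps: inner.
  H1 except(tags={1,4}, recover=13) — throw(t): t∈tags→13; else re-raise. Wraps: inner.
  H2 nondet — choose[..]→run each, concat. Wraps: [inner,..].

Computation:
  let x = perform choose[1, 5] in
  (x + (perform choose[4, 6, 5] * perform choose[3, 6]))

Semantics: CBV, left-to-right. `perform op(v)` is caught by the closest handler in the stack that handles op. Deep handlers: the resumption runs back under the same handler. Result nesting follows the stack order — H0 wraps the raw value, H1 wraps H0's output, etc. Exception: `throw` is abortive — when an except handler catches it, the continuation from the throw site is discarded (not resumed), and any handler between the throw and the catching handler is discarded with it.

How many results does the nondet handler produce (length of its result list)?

Step-by-step:
choose[1, 5] @ H2
  branch[0] choose=1:
    choose[4, 6, 5] @ H2
      branch[0] choose=4:
        choose[3, 6] @ H2
          branch[0] choose=3:
            H0 returns 13
            H1 returns 13
            H2 returns [13]
          branch[1] choose=6:
            H0 returns 25
            H1 returns 25
            H2 returns [25]
      branch[1] choose=6:
        choose[3, 6] @ H2
          branch[0] choose=3:
            H0 returns 19
            H1 returns 19
            H2 returns [19]
          branch[1] choose=6:
            H0 returns 37
            H1 returns 37
            H2 returns [37]
      branch[2] choose=5:
        choose[3, 6] @ H2
          branch[0] choose=3:
            H0 returns 16
            H1 returns 16
            H2 returns [16]
          branch[1] choose=6:
            H0 returns 31
            H1 returns 31
            H2 returns [31]
  branch[1] choose=5:
    choose[4, 6, 5] @ H2
      branch[0] choose=4:
        choose[3, 6] @ H2
          branch[0] choose=3:
            H0 returns 17
            H1 returns 17
            H2 returns [17]
          branch[1] choose=6:
            H0 returns 29
            H1 returns 29
            H2 returns [29]
      branch[1] choose=6:
        choose[3, 6] @ H2
          branch[0] choose=3:
            H0 returns 23
            H1 returns 23
            H2 returns [23]
          branch[1] choose=6:
            H0 returns 41
            H1 returns 41
            H2 returns [41]
      branch[2] choose=5:
        choose[3, 6] @ H2
          branch[0] choose=3:
            H0 returns 20
            H1 returns 20
            H2 returns [20]
          branch[1] choose=6:
            H0 returns 35
            H1 returns 35
            H2 returns [35]
= [13, 25, 19, 37, 16, 31, 17, 29, 23, 41, 20, 35]

Answer: 12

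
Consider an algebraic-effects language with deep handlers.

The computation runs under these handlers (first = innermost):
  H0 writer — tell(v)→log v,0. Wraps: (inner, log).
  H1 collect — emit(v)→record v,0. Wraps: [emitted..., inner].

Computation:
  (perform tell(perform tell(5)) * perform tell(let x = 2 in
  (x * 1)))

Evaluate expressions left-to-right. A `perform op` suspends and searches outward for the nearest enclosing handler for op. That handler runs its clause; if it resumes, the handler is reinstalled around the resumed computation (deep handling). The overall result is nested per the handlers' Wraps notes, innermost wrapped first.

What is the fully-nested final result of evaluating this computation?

Answer: [(0, (5, 0, 2))]

Working:
tell(5) @ H0 ⇒ log+=5
tell(0) @ H0 ⇒ log+=0
tell(2) @ H0 ⇒ log+=2
H0 returns (0, (5, 0, 2))
H1 returns [(0, (5, 0, 2))]
= [(0, (5, 0, 2))]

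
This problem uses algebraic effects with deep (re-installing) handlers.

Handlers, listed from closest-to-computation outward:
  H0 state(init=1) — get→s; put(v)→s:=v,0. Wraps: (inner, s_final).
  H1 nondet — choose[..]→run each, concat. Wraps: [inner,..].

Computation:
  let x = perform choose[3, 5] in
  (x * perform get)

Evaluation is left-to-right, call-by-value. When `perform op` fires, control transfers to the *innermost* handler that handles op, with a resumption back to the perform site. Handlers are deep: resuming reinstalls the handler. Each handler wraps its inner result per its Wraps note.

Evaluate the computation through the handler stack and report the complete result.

Answer: [(3, 1), (5, 1)]

Evaluation trace:
choose[3, 5] @ H1
  branch[0] choose=3:
    get @ H0 ⇒ 1
    H0 returns (3, 1)
    H1 returns [(3, 1)]
  branch[1] choose=5:
    get @ H0 ⇒ 1
    H0 returns (5, 1)
    H1 returns [(5, 1)]
= [(3, 1), (5, 1)]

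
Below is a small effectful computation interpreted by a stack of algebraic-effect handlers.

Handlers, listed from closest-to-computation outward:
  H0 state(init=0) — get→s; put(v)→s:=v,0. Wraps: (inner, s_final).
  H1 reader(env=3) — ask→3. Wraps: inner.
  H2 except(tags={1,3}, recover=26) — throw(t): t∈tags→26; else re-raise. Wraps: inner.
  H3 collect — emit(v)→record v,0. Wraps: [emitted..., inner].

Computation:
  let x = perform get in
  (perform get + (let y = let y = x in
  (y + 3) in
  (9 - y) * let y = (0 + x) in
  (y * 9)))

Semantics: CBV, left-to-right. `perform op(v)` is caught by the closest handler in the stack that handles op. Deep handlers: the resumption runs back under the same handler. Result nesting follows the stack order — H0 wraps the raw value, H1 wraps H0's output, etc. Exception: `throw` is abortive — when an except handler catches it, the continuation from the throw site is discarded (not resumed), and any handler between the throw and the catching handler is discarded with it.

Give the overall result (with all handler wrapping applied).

Answer: [(0, 0)]

Working:
get @ H0 ⇒ 0
get @ H0 ⇒ 0
H0 returns (0, 0)
H1 returns (0, 0)
H2 returns (0, 0)
H3 returns [(0, 0)]
= [(0, 0)]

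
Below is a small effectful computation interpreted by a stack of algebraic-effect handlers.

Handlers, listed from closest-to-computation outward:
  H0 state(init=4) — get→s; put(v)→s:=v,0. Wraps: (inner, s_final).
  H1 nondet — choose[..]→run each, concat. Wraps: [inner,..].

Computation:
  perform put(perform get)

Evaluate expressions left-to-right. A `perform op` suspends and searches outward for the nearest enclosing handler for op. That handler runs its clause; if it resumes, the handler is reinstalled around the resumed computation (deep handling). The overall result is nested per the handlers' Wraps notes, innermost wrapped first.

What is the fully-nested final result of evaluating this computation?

Answer: [(0, 4)]

Working:
get @ H0 ⇒ 4
put(4) @ H0 ⇒ s:=4
H0 returns (0, 4)
H1 returns [(0, 4)]
= [(0, 4)]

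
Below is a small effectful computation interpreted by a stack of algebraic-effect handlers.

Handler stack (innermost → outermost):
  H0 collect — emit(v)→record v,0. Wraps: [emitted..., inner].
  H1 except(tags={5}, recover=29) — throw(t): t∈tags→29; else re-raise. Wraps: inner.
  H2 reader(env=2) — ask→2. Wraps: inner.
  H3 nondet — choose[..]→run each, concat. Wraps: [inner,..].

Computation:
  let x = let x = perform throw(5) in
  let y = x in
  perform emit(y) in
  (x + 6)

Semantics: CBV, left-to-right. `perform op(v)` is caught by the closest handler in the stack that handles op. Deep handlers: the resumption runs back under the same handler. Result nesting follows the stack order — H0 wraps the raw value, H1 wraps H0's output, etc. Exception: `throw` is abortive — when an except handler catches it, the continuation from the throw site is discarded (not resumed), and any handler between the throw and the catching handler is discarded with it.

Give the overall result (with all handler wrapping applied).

Answer: [29]

Evaluation trace:
throw(5) @ H1 caught ⇒ 29
H2 returns 29
H3 returns [29]
= [29]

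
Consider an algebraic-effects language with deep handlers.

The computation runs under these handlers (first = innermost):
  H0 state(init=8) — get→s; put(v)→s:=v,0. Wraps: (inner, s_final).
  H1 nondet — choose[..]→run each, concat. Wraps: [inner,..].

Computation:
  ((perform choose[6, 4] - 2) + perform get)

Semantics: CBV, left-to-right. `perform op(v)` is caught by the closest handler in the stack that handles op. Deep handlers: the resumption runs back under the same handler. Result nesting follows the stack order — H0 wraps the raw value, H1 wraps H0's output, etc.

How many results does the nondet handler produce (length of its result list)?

Working:
choose[6, 4] @ H1
  branch[0] choose=6:
    get @ H0 ⇒ 8
    H0 returns (12, 8)
    H1 returns [(12, 8)]
  branch[1] choose=4:
    get @ H0 ⇒ 8
    H0 returns (10, 8)
    H1 returns [(10, 8)]
= [(12, 8), (10, 8)]

Answer: 2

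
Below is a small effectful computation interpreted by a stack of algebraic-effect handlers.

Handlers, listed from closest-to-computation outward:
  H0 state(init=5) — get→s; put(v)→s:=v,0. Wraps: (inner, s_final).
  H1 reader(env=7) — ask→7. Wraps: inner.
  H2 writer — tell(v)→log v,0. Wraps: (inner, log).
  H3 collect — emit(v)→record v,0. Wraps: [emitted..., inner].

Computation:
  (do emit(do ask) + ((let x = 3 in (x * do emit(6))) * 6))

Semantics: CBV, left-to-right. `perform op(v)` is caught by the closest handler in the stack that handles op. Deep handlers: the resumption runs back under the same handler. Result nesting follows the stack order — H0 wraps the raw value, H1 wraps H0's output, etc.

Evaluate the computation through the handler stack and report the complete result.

Answer: [7, 6, ((0, 5), ())]

Step-by-step:
ask @ H1 ⇒ 7
emit(7) @ H3 ⇒ out+=7
emit(6) @ H3 ⇒ out+=6
H0 returns (0, 5)
H1 returns (0, 5)
H2 returns ((0, 5), ())
H3 returns [7, 6, ((0, 5), ())]
= [7, 6, ((0, 5), ())]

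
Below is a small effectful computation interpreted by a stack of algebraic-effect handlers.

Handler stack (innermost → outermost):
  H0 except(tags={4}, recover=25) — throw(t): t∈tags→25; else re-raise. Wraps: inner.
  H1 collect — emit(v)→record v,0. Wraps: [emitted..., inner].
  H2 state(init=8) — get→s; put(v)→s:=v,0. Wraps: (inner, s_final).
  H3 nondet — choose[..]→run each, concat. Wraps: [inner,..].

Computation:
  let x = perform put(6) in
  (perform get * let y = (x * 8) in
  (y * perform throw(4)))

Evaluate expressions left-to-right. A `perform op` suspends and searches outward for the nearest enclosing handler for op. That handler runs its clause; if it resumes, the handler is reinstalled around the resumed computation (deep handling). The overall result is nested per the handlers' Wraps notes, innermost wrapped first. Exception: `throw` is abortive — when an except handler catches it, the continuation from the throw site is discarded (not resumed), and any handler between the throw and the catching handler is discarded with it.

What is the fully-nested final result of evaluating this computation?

Evaluation trace:
put(6) @ H2 ⇒ s:=6
get @ H2 ⇒ 6
throw(4) @ H0 caught ⇒ 25
H1 returns [25]
H2 returns ([25], 6)
H3 returns [([25], 6)]
= [([25], 6)]

Answer: [([25], 6)]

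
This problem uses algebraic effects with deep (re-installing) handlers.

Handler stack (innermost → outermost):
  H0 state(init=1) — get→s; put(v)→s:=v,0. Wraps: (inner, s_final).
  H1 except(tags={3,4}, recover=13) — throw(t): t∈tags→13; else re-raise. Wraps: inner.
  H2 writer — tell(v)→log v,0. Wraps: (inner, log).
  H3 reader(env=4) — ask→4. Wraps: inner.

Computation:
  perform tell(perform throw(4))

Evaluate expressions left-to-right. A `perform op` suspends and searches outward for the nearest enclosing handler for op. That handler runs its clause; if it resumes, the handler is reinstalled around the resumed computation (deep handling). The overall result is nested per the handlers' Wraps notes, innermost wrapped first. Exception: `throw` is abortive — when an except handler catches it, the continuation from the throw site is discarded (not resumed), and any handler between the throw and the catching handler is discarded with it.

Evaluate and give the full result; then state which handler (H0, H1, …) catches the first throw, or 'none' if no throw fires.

Answer: (13, ()) ; first throw caught by: H1

Working:
throw(4) @ H1 caught ⇒ 13
H2 returns (13, ())
H3 returns (13, ())
= (13, ())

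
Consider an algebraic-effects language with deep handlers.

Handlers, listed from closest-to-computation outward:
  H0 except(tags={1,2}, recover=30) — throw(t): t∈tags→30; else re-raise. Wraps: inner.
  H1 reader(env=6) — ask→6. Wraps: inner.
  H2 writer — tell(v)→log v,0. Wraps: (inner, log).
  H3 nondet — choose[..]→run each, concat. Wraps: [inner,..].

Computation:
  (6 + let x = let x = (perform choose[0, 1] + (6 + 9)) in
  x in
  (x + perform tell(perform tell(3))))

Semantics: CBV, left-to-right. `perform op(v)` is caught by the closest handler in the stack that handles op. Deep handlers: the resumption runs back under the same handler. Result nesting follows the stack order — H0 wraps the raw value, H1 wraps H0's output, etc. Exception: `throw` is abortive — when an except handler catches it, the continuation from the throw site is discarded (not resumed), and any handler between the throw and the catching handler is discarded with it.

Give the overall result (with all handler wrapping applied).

Answer: [(21, (3, 0)), (22, (3, 0))]

Evaluation trace:
choose[0, 1] @ H3
  branch[0] choose=0:
    tell(3) @ H2 ⇒ log+=3
    tell(0) @ H2 ⇒ log+=0
    H0 returns 21
    H1 returns 21
    H2 returns (21, (3, 0))
    H3 returns [(21, (3, 0))]
  branch[1] choose=1:
    tell(3) @ H2 ⇒ log+=3
    tell(0) @ H2 ⇒ log+=0
    H0 returns 22
    H1 returns 22
    H2 returns (22, (3, 0))
    H3 returns [(22, (3, 0))]
= [(21, (3, 0)), (22, (3, 0))]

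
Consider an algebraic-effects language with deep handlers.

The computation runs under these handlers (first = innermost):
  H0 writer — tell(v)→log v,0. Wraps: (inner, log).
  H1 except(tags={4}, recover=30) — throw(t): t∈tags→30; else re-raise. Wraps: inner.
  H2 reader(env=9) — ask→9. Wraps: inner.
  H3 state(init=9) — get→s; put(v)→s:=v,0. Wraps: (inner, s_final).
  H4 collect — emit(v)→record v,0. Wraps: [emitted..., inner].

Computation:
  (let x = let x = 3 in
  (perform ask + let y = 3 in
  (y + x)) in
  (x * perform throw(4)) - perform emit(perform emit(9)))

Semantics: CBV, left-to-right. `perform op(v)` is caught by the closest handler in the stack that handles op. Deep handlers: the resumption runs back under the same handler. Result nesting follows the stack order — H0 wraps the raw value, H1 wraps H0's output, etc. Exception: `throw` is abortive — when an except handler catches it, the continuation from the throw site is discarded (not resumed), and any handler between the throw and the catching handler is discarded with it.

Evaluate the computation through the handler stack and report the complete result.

Working:
ask @ H2 ⇒ 9
throw(4) @ H1 caught ⇒ 30
H2 returns 30
H3 returns (30, 9)
H4 returns [(30, 9)]
= [(30, 9)]

Answer: [(30, 9)]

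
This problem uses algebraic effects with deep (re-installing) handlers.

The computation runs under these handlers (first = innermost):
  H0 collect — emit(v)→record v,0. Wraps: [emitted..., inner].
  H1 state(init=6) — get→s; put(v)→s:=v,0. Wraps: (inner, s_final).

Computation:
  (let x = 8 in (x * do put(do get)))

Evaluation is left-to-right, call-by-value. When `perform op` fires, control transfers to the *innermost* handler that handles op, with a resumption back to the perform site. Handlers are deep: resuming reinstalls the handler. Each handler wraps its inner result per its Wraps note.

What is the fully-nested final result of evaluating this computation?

Answer: ([0], 6)

Step-by-step:
get @ H1 ⇒ 6
put(6) @ H1 ⇒ s:=6
H0 returns [0]
H1 returns ([0], 6)
= ([0], 6)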